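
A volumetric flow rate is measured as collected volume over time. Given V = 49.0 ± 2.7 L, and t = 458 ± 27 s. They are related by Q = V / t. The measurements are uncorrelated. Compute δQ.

For a monomial Q ∝ V, t^-1, fractional errors add in quadrature:
  (1·δV/V)² = (1×0.0551)² = 0.00304;  (-1·δt/t)² = (-1×0.0590)² = 0.00348
δQ/Q = √(0.00651) = 0.0807
Q = 0.107 L/s, so δQ = 0.0807 × 0.107 = 0.00863 L/s.

0.00863 L/s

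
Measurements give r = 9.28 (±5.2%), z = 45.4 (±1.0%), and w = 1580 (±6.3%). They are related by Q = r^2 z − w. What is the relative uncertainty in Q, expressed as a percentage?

18.0%

Let p = r^2·z = 3910. δp/p = √((2·δr/r)² + (1·δz/z)²) = √(0.0108 + 0.000100) = 0.104, so δp = 408.
Q = p − w: δQ = √(δp² + δw²) = √(1.67e+05 + 9910) = 420
Q = 2330, so δQ/Q = 420/2330 = 0.180.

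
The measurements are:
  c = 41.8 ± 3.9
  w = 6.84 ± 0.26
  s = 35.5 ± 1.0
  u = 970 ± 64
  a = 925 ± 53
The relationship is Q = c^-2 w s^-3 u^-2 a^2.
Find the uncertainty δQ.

2.16e-08

For a monomial Q ∝ c^-2, w, s^-3, u^-2, a^2, fractional errors add in quadrature:
  (-2·δc/c)² = (-2×0.0933)² = 0.0348;  (1·δw/w)² = (1×0.0380)² = 0.00144;  (-3·δs/s)² = (-3×0.0282)² = 0.00714;  (-2·δu/u)² = (-2×0.0660)² = 0.0174;  (2·δa/a)² = (2×0.0573)² = 0.0131
δQ/Q = √(0.0740) = 0.272
Q = 7.96e-08, so δQ = 0.272 × 7.96e-08 = 2.16e-08.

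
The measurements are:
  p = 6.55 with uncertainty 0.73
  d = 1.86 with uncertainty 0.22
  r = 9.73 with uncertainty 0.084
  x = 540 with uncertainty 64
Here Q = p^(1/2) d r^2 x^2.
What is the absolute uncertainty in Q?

3.56e+07

For a monomial Q ∝ p^(1/2), d, r^2, x^2, fractional errors add in quadrature:
  (½·δp/p)² = (0.5×0.111)² = 0.00311;  (1·δd/d)² = (1×0.118)² = 0.0140;  (2·δr/r)² = (2×0.00863)² = 0.000298;  (2·δx/x)² = (2×0.119)² = 0.0562
δQ/Q = √(0.0736) = 0.271
Q = 1.31e+08, so δQ = 0.271 × 1.31e+08 = 3.56e+07.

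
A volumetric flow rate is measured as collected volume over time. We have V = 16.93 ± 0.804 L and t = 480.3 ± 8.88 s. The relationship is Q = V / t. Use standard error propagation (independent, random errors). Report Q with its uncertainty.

Each factor contributes (exponent × relative error)² to (δQ/Q)²:
  (1·δV/V)² = (1×0.0475)² = 0.00226;  (-1·δt/t)² = (-1×0.0185)² = 0.000342
δQ/Q = √(0.00260) = 0.0510
Q = 0.03525 L/s, so δQ = 0.0510 × 0.03525 = 0.00180 L/s.

0.03525 ± 0.00180 L/s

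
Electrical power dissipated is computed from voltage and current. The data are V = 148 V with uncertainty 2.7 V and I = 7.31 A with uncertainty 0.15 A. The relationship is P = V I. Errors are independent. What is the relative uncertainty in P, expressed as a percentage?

2.75%

Each factor contributes (exponent × relative error)² to (δP/P)²:
  (1·δV/V)² = (1×0.0182)² = 0.000333;  (1·δI/I)² = (1×0.0205)² = 0.000421
δP/P = √(0.000754) = 0.0275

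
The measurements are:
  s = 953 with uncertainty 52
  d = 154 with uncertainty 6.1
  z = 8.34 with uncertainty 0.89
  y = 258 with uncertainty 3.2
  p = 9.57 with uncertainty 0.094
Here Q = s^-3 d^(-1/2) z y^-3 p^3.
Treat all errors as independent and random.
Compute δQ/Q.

0.202

For a monomial Q ∝ s^-3, d^(-1/2), z, y^-3, p^3, fractional errors add in quadrature:
  (-3·δs/s)² = (-3×0.0546)² = 0.0268;  (−½·δd/d)² = (-0.5×0.0396)² = 0.000392;  (1·δz/z)² = (1×0.107)² = 0.0114;  (-3·δy/y)² = (-3×0.0124)² = 0.00138;  (3·δp/p)² = (3×0.00982)² = 0.000868
δQ/Q = √(0.0408) = 0.202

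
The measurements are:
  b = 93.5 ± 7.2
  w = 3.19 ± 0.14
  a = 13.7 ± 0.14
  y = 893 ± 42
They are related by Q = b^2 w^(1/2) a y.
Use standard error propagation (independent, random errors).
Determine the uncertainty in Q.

Each factor contributes (exponent × relative error)² to (δQ/Q)²:
  (2·δb/b)² = (2×0.0770)² = 0.0237;  (½·δw/w)² = (0.5×0.0439)² = 0.000482;  (1·δa/a)² = (1×0.0102)² = 0.000104;  (1·δy/y)² = (1×0.0470)² = 0.00221
δQ/Q = √(0.0265) = 0.163
Q = 1.91e+08, so δQ = 0.163 × 1.91e+08 = 3.11e+07.

3.11e+07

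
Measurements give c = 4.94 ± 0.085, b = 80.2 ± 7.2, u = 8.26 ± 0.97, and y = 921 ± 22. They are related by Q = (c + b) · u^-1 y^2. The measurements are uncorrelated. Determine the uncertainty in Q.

1.33e+06

Let w = c + b = 85.1. δw = √(δc² + δb²) = √(0.00723 + 51.8) = 7.20, so δw/w = 0.0846.
Q is then a monomial in w, u, y:
δQ/Q = √((δw/w)² + (-1·δu/u)² + (2·δy/y)²) = √(0.00715 + 0.0138 + 0.00228) = 0.152
Q = 8.74e+06, so δQ = 0.152 × 8.74e+06 = 1.33e+06.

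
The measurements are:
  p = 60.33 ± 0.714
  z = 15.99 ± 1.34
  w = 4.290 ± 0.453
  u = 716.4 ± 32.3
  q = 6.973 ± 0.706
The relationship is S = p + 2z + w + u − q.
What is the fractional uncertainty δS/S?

0.0402

For a sum/difference, combine absolute errors in quadrature:
  (δp)² = 0.510;  (2·δz)² = 7.18;  (δw)² = 0.205;  (δu)² = 1040;  (δq)² = 0.498
δS = √(1050) = 32.4
S = 806.0, so δS/S = 32.4/806.0 = 0.0402.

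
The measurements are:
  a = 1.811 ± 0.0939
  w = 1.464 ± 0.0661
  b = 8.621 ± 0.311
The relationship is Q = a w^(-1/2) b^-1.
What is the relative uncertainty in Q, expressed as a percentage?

6.71%

Relative error in a monomial: (δQ/Q)² = Σ (nᵢ · δxᵢ/xᵢ)².
  (1·δa/a)² = (1×0.0518)² = 0.00269;  (−½·δw/w)² = (-0.5×0.0452)² = 0.000510;  (-1·δb/b)² = (-1×0.0361)² = 0.00130
δQ/Q = √(0.00450) = 0.0671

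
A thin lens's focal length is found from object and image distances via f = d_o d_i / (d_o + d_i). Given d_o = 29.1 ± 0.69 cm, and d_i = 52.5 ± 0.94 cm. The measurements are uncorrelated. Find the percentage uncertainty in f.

∂f/∂d_o = (d_i/(d_o+d_i))² = 0.414;  ∂f/∂d_i = (d_o/(d_o+d_i))² = 0.127
δf = √((∂f/∂d_o · δd_o)² + (∂f/∂d_i · δd_i)²) = √(0.0816 + 0.0143) = 0.310 cm
f = 18.7 cm, so δf/f = 0.310/18.7 = 0.0165.

1.65%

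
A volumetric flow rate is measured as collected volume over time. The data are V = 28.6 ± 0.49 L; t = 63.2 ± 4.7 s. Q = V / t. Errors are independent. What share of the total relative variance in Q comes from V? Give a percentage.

5.04%

(δQ/Q)² = (1·δV/V)² + (-1·δt/t)²
  V term: (1×0.0171)² = 0.000294
  t term: (-1×0.0744)² = 0.00553
Total = 0.00582. Share from V = 0.000294/0.00582 = 0.0504.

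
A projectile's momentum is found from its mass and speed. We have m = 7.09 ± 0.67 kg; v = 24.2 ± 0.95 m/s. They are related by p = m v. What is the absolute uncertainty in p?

17.6 kg·m/s

p is a product of powers, so relative uncertainties combine in quadrature:
  (1·δm/m)² = (1×0.0945)² = 0.00893;  (1·δv/v)² = (1×0.0393)² = 0.00154
δp/p = √(0.0105) = 0.102
p = 172 kg·m/s, so δp = 0.102 × 172 = 17.6 kg·m/s.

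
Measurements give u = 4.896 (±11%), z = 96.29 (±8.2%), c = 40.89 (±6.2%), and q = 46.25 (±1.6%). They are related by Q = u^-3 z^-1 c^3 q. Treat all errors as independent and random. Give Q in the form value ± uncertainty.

279.8 ± 109

For a monomial Q ∝ u^-3, z^-1, c^3, q, fractional errors add in quadrature:
  (-3·δu/u)² = (-3×0.110)² = 0.109;  (-1·δz/z)² = (-1×0.0820)² = 0.00672;  (3·δc/c)² = (3×0.0620)² = 0.0346;  (1·δq/q)² = (1×0.0160)² = 0.000256
δQ/Q = √(0.150) = 0.388
Q = 279.8, so δQ = 0.388 × 279.8 = 109.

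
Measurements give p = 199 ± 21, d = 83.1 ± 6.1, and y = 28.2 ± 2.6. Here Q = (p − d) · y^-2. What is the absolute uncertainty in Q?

0.0385

Let u = p − d = 116. δu = √(δp² + δd²) = √(441 + 37.2) = 21.9, so δu/u = 0.189.
Q is then a monomial in u, y:
δQ/Q = √((δu/u)² + (-2·δy/y)²) = √(0.0356 + 0.0340) = 0.264
Q = 0.146, so δQ = 0.264 × 0.146 = 0.0385.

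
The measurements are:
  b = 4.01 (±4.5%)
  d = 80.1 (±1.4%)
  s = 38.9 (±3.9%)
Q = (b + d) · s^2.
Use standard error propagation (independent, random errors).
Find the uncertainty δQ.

Let u = b + d = 84.1. δu = √(δb² + δd²) = √(0.0326 + 1.26) = 1.14, so δu/u = 0.0135.
Q is then a monomial in u, s:
δQ/Q = √((δu/u)² + (2·δs/s)²) = √(0.000182 + 0.00608) = 0.0792
Q = 1.27e+05, so δQ = 0.0792 × 1.27e+05 = 10100.

10100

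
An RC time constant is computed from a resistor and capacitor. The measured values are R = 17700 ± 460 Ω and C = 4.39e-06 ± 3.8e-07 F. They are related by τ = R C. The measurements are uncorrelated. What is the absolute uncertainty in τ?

Relative error in a monomial: (δτ/τ)² = Σ (nᵢ · δxᵢ/xᵢ)².
  (1·δR/R)² = (1×0.0260)² = 0.000675;  (1·δC/C)² = (1×0.0866)² = 0.00749
δτ/τ = √(0.00817) = 0.0904
τ = 0.0777 s, so δτ = 0.0904 × 0.0777 = 0.00702 s.

0.00702 s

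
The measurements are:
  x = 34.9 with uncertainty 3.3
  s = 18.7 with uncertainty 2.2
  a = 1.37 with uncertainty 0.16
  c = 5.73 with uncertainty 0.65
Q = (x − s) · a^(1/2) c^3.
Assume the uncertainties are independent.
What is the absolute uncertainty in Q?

Let u = x − s = 16.2. δu = √(δx² + δs²) = √(10.9 + 4.84) = 3.97, so δu/u = 0.245.
Q is then a monomial in u, a, c:
δQ/Q = √((δu/u)² + (½·δa/a)² + (3·δc/c)²) = √(0.0599 + 0.00341 + 0.116) = 0.423
Q = 3570, so δQ = 0.423 × 3570 = 1510.

1510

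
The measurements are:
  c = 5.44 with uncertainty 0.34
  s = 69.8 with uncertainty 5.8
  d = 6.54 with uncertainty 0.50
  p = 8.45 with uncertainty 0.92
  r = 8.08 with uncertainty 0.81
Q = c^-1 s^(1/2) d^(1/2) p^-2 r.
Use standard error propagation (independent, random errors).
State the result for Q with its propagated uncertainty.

Since Q is a product/quotient, work with relative uncertainties:
  (-1·δc/c)² = (-1×0.0625)² = 0.00391;  (½·δs/s)² = (0.5×0.0831)² = 0.00173;  (½·δd/d)² = (0.5×0.0765)² = 0.00146;  (-2·δp/p)² = (-2×0.109)² = 0.0474;  (1·δr/r)² = (1×0.100)² = 0.0100
δQ/Q = √(0.0646) = 0.254
Q = 0.444, so δQ = 0.254 × 0.444 = 0.113.

0.444 ± 0.113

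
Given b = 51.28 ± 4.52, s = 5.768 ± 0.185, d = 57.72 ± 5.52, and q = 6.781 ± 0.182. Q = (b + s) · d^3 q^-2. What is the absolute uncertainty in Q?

72200

Let u = b + s = 57.05. δu = √(δb² + δs²) = √(20.4 + 0.0342) = 4.52, so δu/u = 0.0793.
Q is then a monomial in u, d, q:
δQ/Q = √((δu/u)² + (3·δd/d)² + (-2·δq/q)²) = √(0.00629 + 0.0823 + 0.00288) = 0.302
Q = 238600, so δQ = 0.302 × 238600 = 72200.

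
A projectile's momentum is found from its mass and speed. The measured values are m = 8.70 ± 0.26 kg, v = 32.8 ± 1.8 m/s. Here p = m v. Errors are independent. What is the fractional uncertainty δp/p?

p is a product of powers, so relative uncertainties combine in quadrature:
  (1·δm/m)² = (1×0.0299)² = 0.000893;  (1·δv/v)² = (1×0.0549)² = 0.00301
δp/p = √(0.00390) = 0.0625

0.0625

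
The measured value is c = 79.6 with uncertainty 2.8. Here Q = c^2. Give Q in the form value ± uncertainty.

6340 ± 446

Q ∝ c^2, so δQ/Q = |2| · δc/c = 2 × 0.0352 = 0.0704.
Q = 6340, so δQ = 0.0704 × 6340 = 446.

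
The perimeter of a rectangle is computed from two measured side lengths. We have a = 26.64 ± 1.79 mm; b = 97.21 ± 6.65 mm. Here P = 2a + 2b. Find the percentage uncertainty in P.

Sums and differences: (δP)² = Σ (cᵢ δxᵢ)².
  (2·δa)² = 12.8;  (2·δb)² = 177
δP = √(190) = 13.8 mm
P = 247.7 mm, so δP/P = 13.8/247.7 = 0.0556.

5.56%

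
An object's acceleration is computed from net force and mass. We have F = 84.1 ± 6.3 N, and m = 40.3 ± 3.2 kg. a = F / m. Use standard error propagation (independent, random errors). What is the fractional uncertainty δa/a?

Since a is a product/quotient, work with relative uncertainties:
  (1·δF/F)² = (1×0.0749)² = 0.00561;  (-1·δm/m)² = (-1×0.0794)² = 0.00631
δa/a = √(0.0119) = 0.109

0.109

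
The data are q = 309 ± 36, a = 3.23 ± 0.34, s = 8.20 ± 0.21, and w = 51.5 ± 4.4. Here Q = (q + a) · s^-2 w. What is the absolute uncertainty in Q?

36.4

Let u = q + a = 312. δu = √(δq² + δa²) = √(1300 + 0.116) = 36.0, so δu/u = 0.115.
Q is then a monomial in u, s, w:
δQ/Q = √((δu/u)² + (-2·δs/s)² + (1·δw/w)²) = √(0.0133 + 0.00262 + 0.00730) = 0.152
Q = 239, so δQ = 0.152 × 239 = 36.4.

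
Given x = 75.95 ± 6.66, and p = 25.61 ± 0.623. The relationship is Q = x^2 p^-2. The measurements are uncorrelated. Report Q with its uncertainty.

8.795 ± 1.60

Products/powers → add relative errors in quadrature, weighted by exponent:
  (2·δx/x)² = (2×0.0877)² = 0.0308;  (-2·δp/p)² = (-2×0.0243)² = 0.00237
δQ/Q = √(0.0331) = 0.182
Q = 8.795, so δQ = 0.182 × 8.795 = 1.60.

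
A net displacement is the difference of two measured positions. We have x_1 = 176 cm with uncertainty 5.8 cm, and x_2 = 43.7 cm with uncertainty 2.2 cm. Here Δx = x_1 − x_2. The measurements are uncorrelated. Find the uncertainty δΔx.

Each term contributes (cᵢ δxᵢ)² to (δΔx)²:
  (δx_1)² = 33.6;  (δx_2)² = 4.84
δΔx = √(38.5) = 6.20 cm

6.20 cm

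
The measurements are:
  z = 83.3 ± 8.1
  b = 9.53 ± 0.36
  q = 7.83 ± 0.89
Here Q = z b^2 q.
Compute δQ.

9930

For a monomial Q ∝ z, b^2, q, fractional errors add in quadrature:
  (1·δz/z)² = (1×0.0972)² = 0.00946;  (2·δb/b)² = (2×0.0378)² = 0.00571;  (1·δq/q)² = (1×0.114)² = 0.0129
δQ/Q = √(0.0281) = 0.168
Q = 59200, so δQ = 0.168 × 59200 = 9930.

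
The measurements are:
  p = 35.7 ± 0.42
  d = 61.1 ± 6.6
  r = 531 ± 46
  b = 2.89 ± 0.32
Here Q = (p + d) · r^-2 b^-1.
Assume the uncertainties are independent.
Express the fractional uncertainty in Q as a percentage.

21.7%

Let u = p + d = 96.8. δu = √(δp² + δd²) = √(0.176 + 43.6) = 6.61, so δu/u = 0.0683.
Q is then a monomial in u, r, b:
δQ/Q = √((δu/u)² + (-2·δr/r)² + (-1·δb/b)²) = √(0.00467 + 0.0300 + 0.0123) = 0.217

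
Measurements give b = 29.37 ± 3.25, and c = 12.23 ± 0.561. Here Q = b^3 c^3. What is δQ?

1.67e+07

Since Q is a product/quotient, work with relative uncertainties:
  (3·δb/b)² = (3×0.111)² = 0.110;  (3·δc/c)² = (3×0.0459)² = 0.0189
δQ/Q = √(0.129) = 0.359
Q = 4.634e+07, so δQ = 0.359 × 4.634e+07 = 1.67e+07.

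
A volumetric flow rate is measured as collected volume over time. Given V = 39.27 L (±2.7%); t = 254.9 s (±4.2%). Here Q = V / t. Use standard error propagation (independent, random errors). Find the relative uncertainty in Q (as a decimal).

0.0499

Relative error in a monomial: (δQ/Q)² = Σ (nᵢ · δxᵢ/xᵢ)².
  (1·δV/V)² = (1×0.0270)² = 0.000729;  (-1·δt/t)² = (-1×0.0420)² = 0.00176
δQ/Q = √(0.00249) = 0.0499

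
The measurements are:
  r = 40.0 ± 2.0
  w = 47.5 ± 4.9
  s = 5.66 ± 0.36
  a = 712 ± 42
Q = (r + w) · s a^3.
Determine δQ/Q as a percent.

19.8%

Let u = r + w = 87.5. δu = √(δr² + δw²) = √(4.00 + 24.0) = 5.29, so δu/u = 0.0605.
Q is then a monomial in u, s, a:
δQ/Q = √((δu/u)² + (1·δs/s)² + (3·δa/a)²) = √(0.00366 + 0.00405 + 0.0313) = 0.198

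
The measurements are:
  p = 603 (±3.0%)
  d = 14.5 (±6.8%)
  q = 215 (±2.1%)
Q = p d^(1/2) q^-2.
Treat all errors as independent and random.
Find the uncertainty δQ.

For a monomial Q ∝ p, d^(1/2), q^-2, fractional errors add in quadrature:
  (1·δp/p)² = (1×0.0300)² = 0.000900;  (½·δd/d)² = (0.5×0.0680)² = 0.00116;  (-2·δq/q)² = (-2×0.0210)² = 0.00176
δQ/Q = √(0.00382) = 0.0618
Q = 0.0497, so δQ = 0.0618 × 0.0497 = 0.00307.

0.00307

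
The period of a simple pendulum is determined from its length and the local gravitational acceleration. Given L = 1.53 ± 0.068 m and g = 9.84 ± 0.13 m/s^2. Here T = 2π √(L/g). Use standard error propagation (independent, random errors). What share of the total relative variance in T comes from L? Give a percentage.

91.9%

(δT/T)² = (½·δL/L)² + (−½·δg/g)²
  L term: (0.5×0.0444)² = 0.000494
  g term: (-0.5×0.0132)² = 4.36e-05
Total = 0.000537. Share from L = 0.000494/0.000537 = 0.919.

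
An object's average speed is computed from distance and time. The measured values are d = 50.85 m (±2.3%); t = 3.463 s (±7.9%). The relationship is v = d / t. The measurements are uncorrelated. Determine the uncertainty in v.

1.21 m/s

Since v is a product/quotient, work with relative uncertainties:
  (1·δd/d)² = (1×0.0230)² = 0.000529;  (-1·δt/t)² = (-1×0.0790)² = 0.00624
δv/v = √(0.00677) = 0.0823
v = 14.68 m/s, so δv = 0.0823 × 14.68 = 1.21 m/s.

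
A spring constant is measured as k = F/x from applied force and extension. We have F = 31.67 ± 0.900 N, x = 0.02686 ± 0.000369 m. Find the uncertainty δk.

Since k is a product/quotient, work with relative uncertainties:
  (1·δF/F)² = (1×0.0284)² = 0.000808;  (-1·δx/x)² = (-1×0.0137)² = 0.000189
δk/k = √(0.000996) = 0.0316
k = 1179 N/m, so δk = 0.0316 × 1179 = 37.2 N/m.

37.2 N/m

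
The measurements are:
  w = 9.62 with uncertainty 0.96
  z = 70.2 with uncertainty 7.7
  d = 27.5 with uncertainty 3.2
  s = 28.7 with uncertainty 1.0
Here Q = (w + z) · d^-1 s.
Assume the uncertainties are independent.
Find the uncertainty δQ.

13.0

Let u = w + z = 79.8. δu = √(δw² + δz²) = √(0.922 + 59.3) = 7.76, so δu/u = 0.0972.
Q is then a monomial in u, d, s:
δQ/Q = √((δu/u)² + (-1·δd/d)² + (1·δs/s)²) = √(0.00945 + 0.0135 + 0.00121) = 0.156
Q = 83.3, so δQ = 0.156 × 83.3 = 13.0.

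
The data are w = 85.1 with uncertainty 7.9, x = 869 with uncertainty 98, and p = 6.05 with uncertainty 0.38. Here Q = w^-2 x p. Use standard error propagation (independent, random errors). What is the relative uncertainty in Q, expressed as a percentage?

Since Q is a product/quotient, work with relative uncertainties:
  (-2·δw/w)² = (-2×0.0928)² = 0.0345;  (1·δx/x)² = (1×0.113)² = 0.0127;  (1·δp/p)² = (1×0.0628)² = 0.00395
δQ/Q = √(0.0511) = 0.226

22.6%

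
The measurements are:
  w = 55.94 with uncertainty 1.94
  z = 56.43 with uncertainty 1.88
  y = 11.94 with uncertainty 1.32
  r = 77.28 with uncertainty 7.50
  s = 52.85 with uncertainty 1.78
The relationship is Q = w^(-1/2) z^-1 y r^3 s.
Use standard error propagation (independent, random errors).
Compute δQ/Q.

Q is a product of powers, so relative uncertainties combine in quadrature:
  (−½·δw/w)² = (-0.5×0.0347)² = 0.000301;  (-1·δz/z)² = (-1×0.0333)² = 0.00111;  (1·δy/y)² = (1×0.111)² = 0.0122;  (3·δr/r)² = (3×0.0970)² = 0.0848;  (1·δs/s)² = (1×0.0337)² = 0.00113
δQ/Q = √(0.0995) = 0.315

0.315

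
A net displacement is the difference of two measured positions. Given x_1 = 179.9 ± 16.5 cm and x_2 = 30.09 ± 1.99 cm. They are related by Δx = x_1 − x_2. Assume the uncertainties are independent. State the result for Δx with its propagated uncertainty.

Each term contributes (cᵢ δxᵢ)² to (δΔx)²:
  (δx_1)² = 272;  (δx_2)² = 3.96
δΔx = √(276) = 16.6 cm
Δx = 149.8 cm.

149.8 ± 16.6 cm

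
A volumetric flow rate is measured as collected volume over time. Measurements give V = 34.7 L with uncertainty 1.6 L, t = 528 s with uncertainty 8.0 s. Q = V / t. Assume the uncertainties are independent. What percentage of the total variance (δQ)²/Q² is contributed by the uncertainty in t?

(δQ/Q)² = (1·δV/V)² + (-1·δt/t)²
  V term: (1×0.0461)² = 0.00213
  t term: (-1×0.0152)² = 0.000230
Total = 0.00236. Share from t = 0.000230/0.00236 = 0.0975.

9.75%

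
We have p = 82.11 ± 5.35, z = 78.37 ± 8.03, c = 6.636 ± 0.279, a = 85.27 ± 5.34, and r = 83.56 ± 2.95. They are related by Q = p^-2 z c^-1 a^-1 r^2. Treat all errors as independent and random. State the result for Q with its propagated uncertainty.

0.1434 ± 0.0280

Relative error in a monomial: (δQ/Q)² = Σ (nᵢ · δxᵢ/xᵢ)².
  (-2·δp/p)² = (-2×0.0652)² = 0.0170;  (1·δz/z)² = (1×0.102)² = 0.0105;  (-1·δc/c)² = (-1×0.0420)² = 0.00177;  (-1·δa/a)² = (-1×0.0626)² = 0.00392;  (2·δr/r)² = (2×0.0353)² = 0.00499
δQ/Q = √(0.0382) = 0.195
Q = 0.1434, so δQ = 0.195 × 0.1434 = 0.0280.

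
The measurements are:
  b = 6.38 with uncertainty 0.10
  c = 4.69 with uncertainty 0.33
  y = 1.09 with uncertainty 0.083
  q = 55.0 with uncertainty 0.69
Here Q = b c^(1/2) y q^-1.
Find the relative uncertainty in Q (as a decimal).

Q is a product of powers, so relative uncertainties combine in quadrature:
  (1·δb/b)² = (1×0.0157)² = 0.000246;  (½·δc/c)² = (0.5×0.0704)² = 0.00124;  (1·δy/y)² = (1×0.0761)² = 0.00580;  (-1·δq/q)² = (-1×0.0125)² = 0.000157
δQ/Q = √(0.00744) = 0.0863

0.0863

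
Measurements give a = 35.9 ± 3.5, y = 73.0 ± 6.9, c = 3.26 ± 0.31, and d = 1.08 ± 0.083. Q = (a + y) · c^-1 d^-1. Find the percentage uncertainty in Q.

Let u = a + y = 109. δu = √(δa² + δy²) = √(12.2 + 47.6) = 7.74, so δu/u = 0.0710.
Q is then a monomial in u, c, d:
δQ/Q = √((δu/u)² + (-1·δc/c)² + (-1·δd/d)²) = √(0.00505 + 0.00904 + 0.00591) = 0.141

14.1%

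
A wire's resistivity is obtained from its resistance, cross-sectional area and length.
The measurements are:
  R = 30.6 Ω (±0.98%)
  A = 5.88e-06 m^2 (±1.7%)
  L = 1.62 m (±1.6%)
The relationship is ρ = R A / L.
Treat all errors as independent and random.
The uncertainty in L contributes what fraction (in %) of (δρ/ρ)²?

(δρ/ρ)² = (1·δR/R)² + (1·δA/A)² + (-1·δL/L)²
  R term: (1×0.00980)² = 9.6e-05
  A term: (1×0.0170)² = 0.000289
  L term: (-1×0.0160)² = 0.000256
Total = 0.000641. Share from L = 0.000256/0.000641 = 0.399.

39.9%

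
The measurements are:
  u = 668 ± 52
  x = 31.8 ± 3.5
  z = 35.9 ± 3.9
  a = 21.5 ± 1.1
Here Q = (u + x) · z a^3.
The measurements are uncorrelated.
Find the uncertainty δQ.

5.05e+07

Let w = u + x = 700. δw = √(δu² + δx²) = √(2700 + 12.2) = 52.1, so δw/w = 0.0745.
Q is then a monomial in w, z, a:
δQ/Q = √((δw/w)² + (1·δz/z)² + (3·δa/a)²) = √(0.00555 + 0.0118 + 0.0236) = 0.202
Q = 2.5e+08, so δQ = 0.202 × 2.5e+08 = 5.05e+07.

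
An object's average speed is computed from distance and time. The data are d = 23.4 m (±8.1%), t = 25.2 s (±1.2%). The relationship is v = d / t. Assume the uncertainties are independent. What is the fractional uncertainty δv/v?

0.0819

Products/powers → add relative errors in quadrature, weighted by exponent:
  (1·δd/d)² = (1×0.0810)² = 0.00656;  (-1·δt/t)² = (-1×0.0120)² = 0.000144
δv/v = √(0.00671) = 0.0819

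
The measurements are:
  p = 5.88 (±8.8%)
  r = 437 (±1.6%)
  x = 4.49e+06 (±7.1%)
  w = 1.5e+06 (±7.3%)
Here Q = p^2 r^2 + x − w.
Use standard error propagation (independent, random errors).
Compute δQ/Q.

0.128

Let h = p^2·r^2 = 6.6e+06. δh/h = √((2·δp/p)² + (2·δr/r)²) = √(0.0310 + 0.00102) = 0.179, so δh = 1.18e+06.
Q = h + x − w: δQ = √(δh² + δx² + δw²) = √(1.4e+12 + 1.02e+11 + 1.2e+10) = 1.23e+06
Q = 9.59e+06, so δQ/Q = 1.23e+06/9.59e+06 = 0.128.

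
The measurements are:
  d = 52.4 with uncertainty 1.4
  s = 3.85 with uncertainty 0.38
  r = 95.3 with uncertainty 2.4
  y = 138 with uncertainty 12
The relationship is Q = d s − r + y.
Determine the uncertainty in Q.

24.0

Let p = d·s = 202. δp/p = √((1·δd/d)² + (1·δs/s)²) = √(0.000714 + 0.00974) = 0.102, so δp = 20.6.
Q = p − r + y: δQ = √(δp² + δr² + δy²) = √(426 + 5.76 + 144) = 24.0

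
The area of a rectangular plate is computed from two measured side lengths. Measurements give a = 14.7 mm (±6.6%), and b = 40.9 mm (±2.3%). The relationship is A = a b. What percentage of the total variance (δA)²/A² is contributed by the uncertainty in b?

(δA/A)² = (1·δa/a)² + (1·δb/b)²
  a term: (1×0.0660)² = 0.00436
  b term: (1×0.0230)² = 0.000529
Total = 0.00489. Share from b = 0.000529/0.00489 = 0.108.

10.8%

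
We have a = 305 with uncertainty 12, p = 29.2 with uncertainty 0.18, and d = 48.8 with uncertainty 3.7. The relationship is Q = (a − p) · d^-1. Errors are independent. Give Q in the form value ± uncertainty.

5.65 ± 0.494

Let u = a − p = 276. δu = √(δa² + δp²) = √(144 + 0.0324) = 12.0, so δu/u = 0.0435.
Q is then a monomial in u, d:
δQ/Q = √((δu/u)² + (-1·δd/d)²) = √(0.00189 + 0.00575) = 0.0874
Q = 5.65, so δQ = 0.0874 × 5.65 = 0.494.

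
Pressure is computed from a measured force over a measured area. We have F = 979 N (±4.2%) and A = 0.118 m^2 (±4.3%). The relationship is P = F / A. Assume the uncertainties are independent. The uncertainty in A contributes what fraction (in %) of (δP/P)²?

51.2%

(δP/P)² = (1·δF/F)² + (-1·δA/A)²
  F term: (1×0.0420)² = 0.00176
  A term: (-1×0.0430)² = 0.00185
Total = 0.00361. Share from A = 0.00185/0.00361 = 0.512.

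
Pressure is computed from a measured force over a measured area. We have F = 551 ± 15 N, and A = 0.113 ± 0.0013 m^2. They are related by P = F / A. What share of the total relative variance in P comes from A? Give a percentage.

(δP/P)² = (1·δF/F)² + (-1·δA/A)²
  F term: (1×0.0272)² = 0.000741
  A term: (-1×0.0115)² = 0.000132
Total = 0.000873. Share from A = 0.000132/0.000873 = 0.152.

15.2%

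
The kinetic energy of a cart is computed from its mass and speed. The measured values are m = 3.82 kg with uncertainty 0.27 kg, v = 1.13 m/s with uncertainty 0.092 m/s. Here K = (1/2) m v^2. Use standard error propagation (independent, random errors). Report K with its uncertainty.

Relative error in a monomial: (δK/K)² = Σ (nᵢ · δxᵢ/xᵢ)².
  (1·δm/m)² = (1×0.0707)² = 0.00500;  (2·δv/v)² = (2×0.0814)² = 0.0265
δK/K = √(0.0315) = 0.178
K = 2.44 J, so δK = 0.178 × 2.44 = 0.433 J.

2.44 ± 0.433 J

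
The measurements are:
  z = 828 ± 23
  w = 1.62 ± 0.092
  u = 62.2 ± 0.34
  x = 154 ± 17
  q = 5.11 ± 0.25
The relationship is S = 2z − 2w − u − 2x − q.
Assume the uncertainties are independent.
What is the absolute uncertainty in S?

Each term contributes (cᵢ δxᵢ)² to (δS)²:
  (2·δz)² = 2120;  (2·δw)² = 0.0339;  (δu)² = 0.116;  (2·δx)² = 1160;  (δq)² = 0.0625
δS = √(3270) = 57.2

57.2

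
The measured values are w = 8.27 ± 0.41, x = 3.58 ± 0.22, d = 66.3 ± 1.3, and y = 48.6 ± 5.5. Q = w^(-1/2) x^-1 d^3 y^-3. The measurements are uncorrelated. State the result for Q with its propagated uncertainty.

0.247 ± 0.0865

Relative error in a monomial: (δQ/Q)² = Σ (nᵢ · δxᵢ/xᵢ)².
  (−½·δw/w)² = (-0.5×0.0496)² = 0.000614;  (-1·δx/x)² = (-1×0.0615)² = 0.00378;  (3·δd/d)² = (3×0.0196)² = 0.00346;  (-3·δy/y)² = (-3×0.113)² = 0.115
δQ/Q = √(0.123) = 0.351
Q = 0.247, so δQ = 0.351 × 0.247 = 0.0865.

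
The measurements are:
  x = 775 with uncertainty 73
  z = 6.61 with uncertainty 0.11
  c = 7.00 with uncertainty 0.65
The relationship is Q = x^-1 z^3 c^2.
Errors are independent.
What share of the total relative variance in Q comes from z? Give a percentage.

(δQ/Q)² = (-1·δx/x)² + (3·δz/z)² + (2·δc/c)²
  x term: (-1×0.0942)² = 0.00887
  z term: (3×0.0166)² = 0.00249
  c term: (2×0.0929)² = 0.0345
Total = 0.0459. Share from z = 0.00249/0.0459 = 0.0544.

5.44%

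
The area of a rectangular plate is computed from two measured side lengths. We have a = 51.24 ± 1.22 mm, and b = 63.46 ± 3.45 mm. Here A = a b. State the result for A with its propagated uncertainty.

3252 ± 193 mm^2

Products/powers → add relative errors in quadrature, weighted by exponent:
  (1·δa/a)² = (1×0.0238)² = 0.000567;  (1·δb/b)² = (1×0.0544)² = 0.00296
δA/A = √(0.00352) = 0.0594
A = 3252 mm^2, so δA = 0.0594 × 3252 = 193 mm^2.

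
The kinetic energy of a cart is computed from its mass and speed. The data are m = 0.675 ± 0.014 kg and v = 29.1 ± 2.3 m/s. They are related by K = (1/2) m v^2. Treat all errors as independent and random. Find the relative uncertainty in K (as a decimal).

0.159

Relative error in a monomial: (δK/K)² = Σ (nᵢ · δxᵢ/xᵢ)².
  (1·δm/m)² = (1×0.0207)² = 0.000430;  (2·δv/v)² = (2×0.0790)² = 0.0250
δK/K = √(0.0254) = 0.159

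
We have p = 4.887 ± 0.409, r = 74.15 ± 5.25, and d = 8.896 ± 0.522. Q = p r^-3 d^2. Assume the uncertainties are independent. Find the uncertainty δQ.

Relative error in a monomial: (δQ/Q)² = Σ (nᵢ · δxᵢ/xᵢ)².
  (1·δp/p)² = (1×0.0837)² = 0.00700;  (-3·δr/r)² = (-3×0.0708)² = 0.0451;  (2·δd/d)² = (2×0.0587)² = 0.0138
δQ/Q = √(0.0659) = 0.257
Q = 0.0009486, so δQ = 0.257 × 0.0009486 = 0.000244.

0.000244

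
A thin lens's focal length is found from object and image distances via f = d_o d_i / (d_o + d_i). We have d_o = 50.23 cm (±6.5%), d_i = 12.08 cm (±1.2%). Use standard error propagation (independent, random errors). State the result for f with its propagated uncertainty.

∂f/∂d_o = (d_i/(d_o+d_i))² = 0.0376;  ∂f/∂d_i = (d_o/(d_o+d_i))² = 0.650
δf = √((∂f/∂d_o · δd_o)² + (∂f/∂d_i · δd_i)²) = √(0.0151 + 0.00887) = 0.155 cm
f = 9.738 cm.

9.738 ± 0.155 cm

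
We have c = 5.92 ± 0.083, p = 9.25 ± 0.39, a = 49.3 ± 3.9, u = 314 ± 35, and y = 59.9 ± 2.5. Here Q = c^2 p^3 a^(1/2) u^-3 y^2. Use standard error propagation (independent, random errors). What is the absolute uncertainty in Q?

Relative error in a monomial: (δQ/Q)² = Σ (nᵢ · δxᵢ/xᵢ)².
  (2·δc/c)² = (2×0.0140)² = 0.000786;  (3·δp/p)² = (3×0.0422)² = 0.0160;  (½·δa/a)² = (0.5×0.0791)² = 0.00156;  (-3·δu/u)² = (-3×0.111)² = 0.112;  (2·δy/y)² = (2×0.0417)² = 0.00697
δQ/Q = √(0.137) = 0.370
Q = 22.6, so δQ = 0.370 × 22.6 = 8.36.

8.36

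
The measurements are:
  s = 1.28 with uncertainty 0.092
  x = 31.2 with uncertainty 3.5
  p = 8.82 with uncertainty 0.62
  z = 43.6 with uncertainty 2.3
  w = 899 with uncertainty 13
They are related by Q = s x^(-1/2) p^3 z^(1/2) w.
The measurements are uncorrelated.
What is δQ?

Since Q is a product/quotient, work with relative uncertainties:
  (1·δs/s)² = (1×0.0719)² = 0.00517;  (−½·δx/x)² = (-0.5×0.112)² = 0.00315;  (3·δp/p)² = (3×0.0703)² = 0.0445;  (½·δz/z)² = (0.5×0.0528)² = 0.000696;  (1·δw/w)² = (1×0.0145)² = 0.000209
δQ/Q = √(0.0537) = 0.232
Q = 9.33e+05, so δQ = 0.232 × 9.33e+05 = 2.16e+05.

2.16e+05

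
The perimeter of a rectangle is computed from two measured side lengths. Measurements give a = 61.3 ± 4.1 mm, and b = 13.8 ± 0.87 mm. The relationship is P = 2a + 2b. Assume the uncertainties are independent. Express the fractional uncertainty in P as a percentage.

For a sum/difference, combine absolute errors in quadrature:
  (2·δa)² = 67.2;  (2·δb)² = 3.03
δP = √(70.3) = 8.38 mm
P = 150 mm, so δP/P = 8.38/150 = 0.0558.

5.58%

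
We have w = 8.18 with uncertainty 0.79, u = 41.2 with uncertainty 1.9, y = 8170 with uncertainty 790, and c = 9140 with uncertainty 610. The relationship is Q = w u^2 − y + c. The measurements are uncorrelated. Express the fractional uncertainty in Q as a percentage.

Let p = w·u^2 = 13900. δp/p = √((1·δw/w)² + (2·δu/u)²) = √(0.00933 + 0.00851) = 0.134, so δp = 1850.
Q = p − y + c: δQ = √(δp² + δy² + δc²) = √(3.44e+06 + 6.24e+05 + 3.72e+05) = 2110
Q = 14900, so δQ/Q = 2110/14900 = 0.142.

14.2%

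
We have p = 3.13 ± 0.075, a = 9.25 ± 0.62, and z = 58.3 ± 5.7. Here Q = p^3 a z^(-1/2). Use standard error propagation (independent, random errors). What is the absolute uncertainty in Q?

Each factor contributes (exponent × relative error)² to (δQ/Q)²:
  (3·δp/p)² = (3×0.0240)² = 0.00517;  (1·δa/a)² = (1×0.0670)² = 0.00449;  (−½·δz/z)² = (-0.5×0.0978)² = 0.00239
δQ/Q = √(0.0120) = 0.110
Q = 37.1, so δQ = 0.110 × 37.1 = 4.08.

4.08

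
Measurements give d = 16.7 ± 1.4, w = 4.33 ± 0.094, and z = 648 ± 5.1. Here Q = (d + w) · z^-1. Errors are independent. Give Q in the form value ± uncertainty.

0.0325 ± 0.00218

Let u = d + w = 21.0. δu = √(δd² + δw²) = √(1.96 + 0.00884) = 1.40, so δu/u = 0.0667.
Q is then a monomial in u, z:
δQ/Q = √((δu/u)² + (-1·δz/z)²) = √(0.00445 + 6.19e-05) = 0.0672
Q = 0.0325, so δQ = 0.0672 × 0.0325 = 0.00218.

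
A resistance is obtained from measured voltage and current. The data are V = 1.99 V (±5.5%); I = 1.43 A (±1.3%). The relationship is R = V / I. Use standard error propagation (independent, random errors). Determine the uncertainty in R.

0.0786 Ω

Relative error in a monomial: (δR/R)² = Σ (nᵢ · δxᵢ/xᵢ)².
  (1·δV/V)² = (1×0.0550)² = 0.00302;  (-1·δI/I)² = (-1×0.0130)² = 0.000169
δR/R = √(0.00319) = 0.0565
R = 1.39 Ω, so δR = 0.0565 × 1.39 = 0.0786 Ω.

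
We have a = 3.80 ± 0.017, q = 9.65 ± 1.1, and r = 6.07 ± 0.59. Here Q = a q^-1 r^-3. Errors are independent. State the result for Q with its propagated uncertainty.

Relative error in a monomial: (δQ/Q)² = Σ (nᵢ · δxᵢ/xᵢ)².
  (1·δa/a)² = (1×0.00447)² = 2e-05;  (-1·δq/q)² = (-1×0.114)² = 0.0130;  (-3·δr/r)² = (-3×0.0972)² = 0.0850
δQ/Q = √(0.0980) = 0.313
Q = 0.00176, so δQ = 0.313 × 0.00176 = 0.000551.

0.00176 ± 0.000551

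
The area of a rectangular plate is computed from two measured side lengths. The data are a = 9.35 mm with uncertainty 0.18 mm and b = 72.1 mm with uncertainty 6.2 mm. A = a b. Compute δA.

59.4 mm^2

Since A is a product/quotient, work with relative uncertainties:
  (1·δa/a)² = (1×0.0193)² = 0.000371;  (1·δb/b)² = (1×0.0860)² = 0.00739
δA/A = √(0.00777) = 0.0881
A = 674 mm^2, so δA = 0.0881 × 674 = 59.4 mm^2.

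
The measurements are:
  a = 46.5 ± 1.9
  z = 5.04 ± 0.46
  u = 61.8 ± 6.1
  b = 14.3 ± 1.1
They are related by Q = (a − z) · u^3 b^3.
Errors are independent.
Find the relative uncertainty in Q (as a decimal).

Let w = a − z = 41.5. δw = √(δa² + δz²) = √(3.61 + 0.212) = 1.95, so δw/w = 0.0472.
Q is then a monomial in w, u, b:
δQ/Q = √((δw/w)² + (3·δu/u)² + (3·δb/b)²) = √(0.00222 + 0.0877 + 0.0533) = 0.378

0.378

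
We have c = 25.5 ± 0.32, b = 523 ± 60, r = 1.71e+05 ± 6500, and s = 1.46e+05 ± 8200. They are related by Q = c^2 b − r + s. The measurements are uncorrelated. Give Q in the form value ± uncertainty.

(3.15 ± 0.413) × 10^5

Let p = c^2·b = 3.4e+05. δp/p = √((2·δc/c)² + (1·δb/b)²) = √(0.000630 + 0.0132) = 0.117, so δp = 39900.
Q = p − r + s: δQ = √(δp² + δr² + δs²) = √(1.6e+09 + 4.22e+07 + 6.72e+07) = 41300
Q = 3.15e+05.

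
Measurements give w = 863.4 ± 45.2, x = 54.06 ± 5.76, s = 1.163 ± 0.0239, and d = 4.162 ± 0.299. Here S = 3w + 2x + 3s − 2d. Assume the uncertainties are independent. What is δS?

136

Sums and differences: (δS)² = Σ (cᵢ δxᵢ)².
  (3·δw)² = 18400;  (2·δx)² = 133;  (3·δs)² = 0.00514;  (2·δd)² = 0.358
δS = √(18500) = 136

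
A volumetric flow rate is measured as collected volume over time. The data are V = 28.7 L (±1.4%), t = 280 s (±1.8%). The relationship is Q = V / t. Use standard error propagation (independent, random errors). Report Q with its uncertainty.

0.102 ± 0.00234 L/s

Products/powers → add relative errors in quadrature, weighted by exponent:
  (1·δV/V)² = (1×0.0140)² = 0.000196;  (-1·δt/t)² = (-1×0.0180)² = 0.000324
δQ/Q = √(0.000520) = 0.0228
Q = 0.102 L/s, so δQ = 0.0228 × 0.102 = 0.00234 L/s.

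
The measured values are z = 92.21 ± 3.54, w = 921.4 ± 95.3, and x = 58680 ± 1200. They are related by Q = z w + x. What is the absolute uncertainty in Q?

9450

Let p = z·w = 84960. δp/p = √((1·δz/z)² + (1·δw/w)²) = √(0.00147 + 0.0107) = 0.110, so δp = 9370.
Q = p + x: δQ = √(δp² + δx²) = √(8.79e+07 + 1.44e+06) = 9450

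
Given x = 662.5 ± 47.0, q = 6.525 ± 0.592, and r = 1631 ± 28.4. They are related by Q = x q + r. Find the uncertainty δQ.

499

Let p = x·q = 4323. δp/p = √((1·δx/x)² + (1·δq/q)²) = √(0.00503 + 0.00823) = 0.115, so δp = 498.
Q = p + r: δQ = √(δp² + δr²) = √(2.48e+05 + 807) = 499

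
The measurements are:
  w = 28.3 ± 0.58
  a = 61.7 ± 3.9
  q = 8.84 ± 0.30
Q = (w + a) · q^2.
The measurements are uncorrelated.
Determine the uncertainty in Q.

Let u = w + a = 90.0. δu = √(δw² + δa²) = √(0.336 + 15.2) = 3.94, so δu/u = 0.0438.
Q is then a monomial in u, q:
δQ/Q = √((δu/u)² + (2·δq/q)²) = √(0.00192 + 0.00461) = 0.0808
Q = 7030, so δQ = 0.0808 × 7030 = 568.

568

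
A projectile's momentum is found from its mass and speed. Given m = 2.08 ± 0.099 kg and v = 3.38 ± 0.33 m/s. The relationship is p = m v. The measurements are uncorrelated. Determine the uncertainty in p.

p is a product of powers, so relative uncertainties combine in quadrature:
  (1·δm/m)² = (1×0.0476)² = 0.00227;  (1·δv/v)² = (1×0.0976)² = 0.00953
δp/p = √(0.0118) = 0.109
p = 7.03 kg·m/s, so δp = 0.109 × 7.03 = 0.764 kg·m/s.

0.764 kg·m/s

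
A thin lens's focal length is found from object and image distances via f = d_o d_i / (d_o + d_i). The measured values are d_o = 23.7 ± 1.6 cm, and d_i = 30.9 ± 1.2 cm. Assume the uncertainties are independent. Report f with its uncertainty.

∂f/∂d_o = (d_i/(d_o+d_i))² = 0.320;  ∂f/∂d_i = (d_o/(d_o+d_i))² = 0.188
δf = √((∂f/∂d_o · δd_o)² + (∂f/∂d_i · δd_i)²) = √(0.263 + 0.0511) = 0.560 cm
f = 13.4 cm.

13.4 ± 0.560 cm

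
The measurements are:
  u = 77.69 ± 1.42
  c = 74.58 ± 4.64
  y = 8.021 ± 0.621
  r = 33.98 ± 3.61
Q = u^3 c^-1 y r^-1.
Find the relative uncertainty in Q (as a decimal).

Q is a product of powers, so relative uncertainties combine in quadrature:
  (3·δu/u)² = (3×0.0183)² = 0.00301;  (-1·δc/c)² = (-1×0.0622)² = 0.00387;  (1·δy/y)² = (1×0.0774)² = 0.00599;  (-1·δr/r)² = (-1×0.106)² = 0.0113
δQ/Q = √(0.0242) = 0.155

0.155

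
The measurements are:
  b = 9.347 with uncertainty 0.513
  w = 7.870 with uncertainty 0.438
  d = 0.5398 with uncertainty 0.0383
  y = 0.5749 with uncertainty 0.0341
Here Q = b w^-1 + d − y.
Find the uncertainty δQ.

Let p = b·w^-1 = 1.188. δp/p = √((1·δb/b)² + (-1·δw/w)²) = √(0.00301 + 0.00310) = 0.0782, so δp = 0.0928.
Q = p + d − y: δQ = √(δp² + δd² + δy²) = √(0.00862 + 0.00147 + 0.00116) = 0.106

0.106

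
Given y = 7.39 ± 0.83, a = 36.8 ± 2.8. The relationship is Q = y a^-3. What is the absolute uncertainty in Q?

Relative error in a monomial: (δQ/Q)² = Σ (nᵢ · δxᵢ/xᵢ)².
  (1·δy/y)² = (1×0.112)² = 0.0126;  (-3·δa/a)² = (-3×0.0761)² = 0.0521
δQ/Q = √(0.0647) = 0.254
Q = 0.000148, so δQ = 0.254 × 0.000148 = 3.77e-05.

3.77e-05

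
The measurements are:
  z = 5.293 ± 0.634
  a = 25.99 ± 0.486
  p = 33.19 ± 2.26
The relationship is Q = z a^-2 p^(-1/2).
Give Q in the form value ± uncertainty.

0.001360 ± 0.000177

Products/powers → add relative errors in quadrature, weighted by exponent:
  (1·δz/z)² = (1×0.120)² = 0.0143;  (-2·δa/a)² = (-2×0.0187)² = 0.00140;  (−½·δp/p)² = (-0.5×0.0681)² = 0.00116
δQ/Q = √(0.0169) = 0.130
Q = 0.001360, so δQ = 0.130 × 0.001360 = 0.000177.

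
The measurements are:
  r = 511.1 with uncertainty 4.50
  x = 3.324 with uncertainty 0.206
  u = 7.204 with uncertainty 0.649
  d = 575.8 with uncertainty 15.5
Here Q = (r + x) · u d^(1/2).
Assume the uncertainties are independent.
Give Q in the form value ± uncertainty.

Let w = r + x = 514.4. δw = √(δr² + δx²) = √(20.2 + 0.0424) = 4.50, so δw/w = 0.00876.
Q is then a monomial in w, u, d:
δQ/Q = √((δw/w)² + (1·δu/u)² + (½·δd/d)²) = √(7.67e-05 + 0.00812 + 0.000181) = 0.0915
Q = 88930, so δQ = 0.0915 × 88930 = 8140.

88930 ± 8140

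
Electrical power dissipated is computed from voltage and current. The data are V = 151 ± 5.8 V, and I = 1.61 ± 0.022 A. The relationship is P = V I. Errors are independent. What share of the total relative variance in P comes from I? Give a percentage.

11.2%

(δP/P)² = (1·δV/V)² + (1·δI/I)²
  V term: (1×0.0384)² = 0.00148
  I term: (1×0.0137)² = 0.000187
Total = 0.00166. Share from I = 0.000187/0.00166 = 0.112.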